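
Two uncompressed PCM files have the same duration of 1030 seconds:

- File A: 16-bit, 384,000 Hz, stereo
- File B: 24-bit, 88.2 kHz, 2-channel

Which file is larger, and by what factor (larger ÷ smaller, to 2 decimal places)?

File A, by a factor of 2.90

File A: 384,000 × 2 × 2 = 1,536,000 bytes/s.
File B: 88,200 × 3 × 2 = 529,200 bytes/s.
File A is larger; ratio = 1,582,080,000 / 545,076,000 = 2.90.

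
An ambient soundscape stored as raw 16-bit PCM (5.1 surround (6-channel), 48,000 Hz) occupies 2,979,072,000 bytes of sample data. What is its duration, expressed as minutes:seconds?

Byte rate = 48,000 × 2 × 6 = 576,000 bytes/s.
Duration = 2,979,072,000 / 576,000 = 5,172 s.
5,172 s = 86:12.

86:12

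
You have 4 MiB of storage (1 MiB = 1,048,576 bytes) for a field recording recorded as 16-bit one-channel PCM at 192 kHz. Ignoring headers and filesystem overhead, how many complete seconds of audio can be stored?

Uncompressed byte rate = 192,000 × 2 × 1 = 384,000 bytes/s.
Capacity = 4 × 1,048,576 = 4,194,304 bytes.
4,194,304 / 384,000 ≈ 10.92 s → 10 seconds.

10 seconds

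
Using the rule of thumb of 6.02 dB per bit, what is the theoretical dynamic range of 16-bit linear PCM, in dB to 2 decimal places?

16 × 6.02 = 96.32 dB.

96.32 dB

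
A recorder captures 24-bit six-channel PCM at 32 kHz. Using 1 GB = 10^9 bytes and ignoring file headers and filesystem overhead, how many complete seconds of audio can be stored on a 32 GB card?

55,555 seconds

Uncompressed byte rate = 32,000 × 3 × 6 = 576,000 bytes/s.
Capacity = 32 × 1,000,000,000 = 32,000,000,000 bytes.
32,000,000,000 / 576,000 ≈ 55555.56 s → 55,555 seconds.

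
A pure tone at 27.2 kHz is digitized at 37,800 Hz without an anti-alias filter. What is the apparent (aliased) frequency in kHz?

Nyquist = 37,800/2 = 18,900 Hz; 27,200 Hz exceeds it.
Alias = |27,200 − 1×37,800| = |27,200 − 37,800| = 10,600 Hz = 10.6 kHz.

10.6 kHz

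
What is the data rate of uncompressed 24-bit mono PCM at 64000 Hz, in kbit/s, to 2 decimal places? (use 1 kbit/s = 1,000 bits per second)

1536.00 kbit/s

Bit rate = 64,000 × 24 × 1 = 1,536,000 bits/s.
= 1536.00 kbit/s.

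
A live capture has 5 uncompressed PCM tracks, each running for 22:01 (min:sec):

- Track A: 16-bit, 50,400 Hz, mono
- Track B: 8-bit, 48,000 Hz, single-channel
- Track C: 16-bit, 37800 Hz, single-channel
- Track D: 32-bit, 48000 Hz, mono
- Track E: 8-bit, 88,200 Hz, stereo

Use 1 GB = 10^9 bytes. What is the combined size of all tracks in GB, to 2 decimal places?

22:01 (min:sec) = 1,321 s.
Track A: 50,400 × 1,321 × 2 × 1 = 133,156,800 bytes.
Track B: 48,000 × 1,321 × 1 × 1 = 63,408,000 bytes.
Track C: 37,800 × 1,321 × 2 × 1 = 99,867,600 bytes.
Track D: 48,000 × 1,321 × 4 × 1 = 253,632,000 bytes.
Track E: 88,200 × 1,321 × 1 × 2 = 233,024,400 bytes.
Total = 783,088,800 bytes = 0.78 GB.

0.78 GB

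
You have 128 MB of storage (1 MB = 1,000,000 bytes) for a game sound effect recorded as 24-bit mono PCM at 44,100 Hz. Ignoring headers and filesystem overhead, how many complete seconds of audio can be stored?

Uncompressed byte rate = 44,100 × 3 × 1 = 132,300 bytes/s.
Capacity = 128 × 1,000,000 = 128,000,000 bytes.
128,000,000 / 132,300 ≈ 967.5 s → 967 seconds.

967 seconds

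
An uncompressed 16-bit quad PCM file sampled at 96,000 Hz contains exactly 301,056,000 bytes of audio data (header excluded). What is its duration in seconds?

392 seconds

Byte rate = 96,000 × 2 × 4 = 768,000 bytes/s.
Duration = 301,056,000 / 768,000 = 392 s.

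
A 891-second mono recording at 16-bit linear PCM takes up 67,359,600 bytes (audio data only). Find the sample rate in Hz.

Bytes = sample_rate × seconds × bytes_per_sample × channels.
sample_rate = 67,359,600 / (891 × 2 × 1) = 67,359,600 / 1,782 = 37,800 Hz.

37,800 Hz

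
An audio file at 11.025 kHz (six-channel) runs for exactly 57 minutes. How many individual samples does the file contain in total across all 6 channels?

226,233,000 samples

exactly 57 minutes = 3,420 s.
11,025 × 3,420 s × 6 ch = 226,233,000 samples.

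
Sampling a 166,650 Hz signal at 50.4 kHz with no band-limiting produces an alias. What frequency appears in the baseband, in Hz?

Nyquist = 50,400/2 = 25,200 Hz; 166,650 Hz exceeds it.
Alias = |166,650 − 3×50,400| = |166,650 − 151,200| = 15,450 Hz.

15,450 Hz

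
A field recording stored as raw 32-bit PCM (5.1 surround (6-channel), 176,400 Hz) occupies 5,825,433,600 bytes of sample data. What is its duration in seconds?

1,376 seconds

Byte rate = 176,400 × 4 × 6 = 4,233,600 bytes/s.
Duration = 5,825,433,600 / 4,233,600 = 1,376 s.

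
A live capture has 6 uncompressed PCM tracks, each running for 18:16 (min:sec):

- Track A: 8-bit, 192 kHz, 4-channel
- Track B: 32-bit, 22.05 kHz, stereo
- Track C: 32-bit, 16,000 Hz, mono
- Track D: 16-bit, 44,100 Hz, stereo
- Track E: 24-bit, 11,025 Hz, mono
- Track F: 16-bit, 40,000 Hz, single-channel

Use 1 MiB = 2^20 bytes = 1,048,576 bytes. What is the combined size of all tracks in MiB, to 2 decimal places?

1356.57 MiB

18:16 (min:sec) = 1,096 s.
Track A: 192,000 × 1,096 × 1 × 4 = 841,728,000 bytes.
Track B: 22,050 × 1,096 × 4 × 2 = 193,334,400 bytes.
Track C: 16,000 × 1,096 × 4 × 1 = 70,144,000 bytes.
Track D: 44,100 × 1,096 × 2 × 2 = 193,334,400 bytes.
Track E: 11,025 × 1,096 × 3 × 1 = 36,250,200 bytes.
Track F: 40,000 × 1,096 × 2 × 1 = 87,680,000 bytes.
Total = 1,422,471,000 bytes = 1356.57 MiB.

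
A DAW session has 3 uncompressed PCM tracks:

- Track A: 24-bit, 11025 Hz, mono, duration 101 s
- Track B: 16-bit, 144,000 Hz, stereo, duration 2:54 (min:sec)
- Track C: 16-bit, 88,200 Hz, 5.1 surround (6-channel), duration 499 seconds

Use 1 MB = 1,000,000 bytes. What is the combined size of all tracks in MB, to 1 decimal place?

631.7 MB

Track A: 11,025 × 101 × 3 × 1 = 3,340,575 bytes.
Track B: 2:54 (min:sec) = 174 s; 144,000 × 174 × 2 × 2 = 100,224,000 bytes.
Track C: 88,200 × 499 × 2 × 6 = 528,141,600 bytes.
Total = 631,706,175 bytes = 631.7 MB.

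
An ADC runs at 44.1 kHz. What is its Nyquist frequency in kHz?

Nyquist frequency = sample rate / 2 = 44,100 / 2 = 22.05 kHz.

22.05 kHz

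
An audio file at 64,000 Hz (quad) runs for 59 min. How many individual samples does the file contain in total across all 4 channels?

906,240,000 samples

59 min = 3,540 s.
64,000 × 3,540 s × 4 ch = 906,240,000 samples.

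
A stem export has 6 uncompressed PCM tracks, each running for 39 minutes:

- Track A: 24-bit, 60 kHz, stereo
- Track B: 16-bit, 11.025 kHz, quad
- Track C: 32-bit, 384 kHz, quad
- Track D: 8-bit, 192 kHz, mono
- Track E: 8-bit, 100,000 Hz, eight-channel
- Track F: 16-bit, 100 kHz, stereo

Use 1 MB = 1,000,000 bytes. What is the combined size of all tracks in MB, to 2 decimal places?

18683.03 MB

39 minutes = 2,340 s.
Track A: 60,000 × 2,340 × 3 × 2 = 842,400,000 bytes.
Track B: 11,025 × 2,340 × 2 × 4 = 206,388,000 bytes.
Track C: 384,000 × 2,340 × 4 × 4 = 14,376,960,000 bytes.
Track D: 192,000 × 2,340 × 1 × 1 = 449,280,000 bytes.
Track E: 100,000 × 2,340 × 1 × 8 = 1,872,000,000 bytes.
Track F: 100,000 × 2,340 × 2 × 2 = 936,000,000 bytes.
Total = 18,683,028,000 bytes = 18683.03 MB.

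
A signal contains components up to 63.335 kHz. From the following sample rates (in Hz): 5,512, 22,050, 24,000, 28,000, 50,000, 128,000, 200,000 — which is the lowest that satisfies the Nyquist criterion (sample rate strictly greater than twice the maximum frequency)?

Need sample rate > 2 × 63,335 = 126,670 Hz.
Lowest listed rate above 126,670 Hz is 128,000 Hz.

128,000 Hz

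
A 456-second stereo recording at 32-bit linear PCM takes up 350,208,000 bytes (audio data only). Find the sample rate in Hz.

Bytes = sample_rate × seconds × bytes_per_sample × channels.
sample_rate = 350,208,000 / (456 × 4 × 2) = 350,208,000 / 3,648 = 96,000 Hz.

96,000 Hz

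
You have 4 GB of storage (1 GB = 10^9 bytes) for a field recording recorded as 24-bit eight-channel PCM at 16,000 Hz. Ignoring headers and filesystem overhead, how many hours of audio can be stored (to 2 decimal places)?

2.89 hours

Uncompressed byte rate = 16,000 × 3 × 8 = 384,000 bytes/s.
Capacity = 4 × 1,000,000,000 = 4,000,000,000 bytes.
4,000,000,000 / 384,000 ≈ 10416.67 s → 2.89 hours.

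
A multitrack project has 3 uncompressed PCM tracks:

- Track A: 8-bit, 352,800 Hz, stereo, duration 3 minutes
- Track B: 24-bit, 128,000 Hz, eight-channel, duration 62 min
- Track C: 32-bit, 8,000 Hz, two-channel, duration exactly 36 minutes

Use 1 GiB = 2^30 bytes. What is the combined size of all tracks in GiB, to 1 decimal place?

Track A: 3 minutes = 180 s; 352,800 × 180 × 1 × 2 = 127,008,000 bytes.
Track B: 62 min = 3,720 s; 128,000 × 3,720 × 3 × 8 = 11,427,840,000 bytes.
Track C: exactly 36 minutes = 2,160 s; 8,000 × 2,160 × 4 × 2 = 138,240,000 bytes.
Total = 11,693,088,000 bytes = 10.9 GiB.

10.9 GiB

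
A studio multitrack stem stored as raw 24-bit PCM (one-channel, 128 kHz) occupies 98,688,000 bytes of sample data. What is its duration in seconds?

Byte rate = 128,000 × 3 × 1 = 384,000 bytes/s.
Duration = 98,688,000 / 384,000 = 257 s.

257 seconds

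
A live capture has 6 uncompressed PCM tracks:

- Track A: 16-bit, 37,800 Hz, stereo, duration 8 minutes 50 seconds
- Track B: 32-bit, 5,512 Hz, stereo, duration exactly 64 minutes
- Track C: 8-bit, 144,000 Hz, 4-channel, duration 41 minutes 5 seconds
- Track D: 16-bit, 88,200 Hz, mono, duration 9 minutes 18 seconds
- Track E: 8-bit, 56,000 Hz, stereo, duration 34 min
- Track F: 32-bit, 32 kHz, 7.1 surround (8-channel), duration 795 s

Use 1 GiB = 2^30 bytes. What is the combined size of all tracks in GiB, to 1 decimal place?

2.6 GiB

Track A: 8 minutes 50 seconds = 530 s; 37,800 × 530 × 2 × 2 = 80,136,000 bytes.
Track B: exactly 64 minutes = 3,840 s; 5,512 × 3,840 × 4 × 2 = 169,328,640 bytes.
Track C: 41 minutes 5 seconds = 2,465 s; 144,000 × 2,465 × 1 × 4 = 1,419,840,000 bytes.
Track D: 9 minutes 18 seconds = 558 s; 88,200 × 558 × 2 × 1 = 98,431,200 bytes.
Track E: 34 min = 2,040 s; 56,000 × 2,040 × 1 × 2 = 228,480,000 bytes.
Track F: 32,000 × 795 × 4 × 8 = 814,080,000 bytes.
Total = 2,810,295,840 bytes = 2.6 GiB.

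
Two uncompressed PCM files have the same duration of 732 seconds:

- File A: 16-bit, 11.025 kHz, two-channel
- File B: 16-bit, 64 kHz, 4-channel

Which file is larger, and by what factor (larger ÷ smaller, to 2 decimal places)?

File A: 11,025 × 2 × 2 = 44,100 bytes/s.
File B: 64,000 × 2 × 4 = 512,000 bytes/s.
File B is larger; ratio = 374,784,000 / 32,281,200 = 11.61.

File B, by a factor of 11.61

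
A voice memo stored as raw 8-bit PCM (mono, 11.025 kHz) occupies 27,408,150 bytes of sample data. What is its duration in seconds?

2,486 seconds

Byte rate = 11,025 × 1 × 1 = 11,025 bytes/s.
Duration = 27,408,150 / 11,025 = 2,486 s.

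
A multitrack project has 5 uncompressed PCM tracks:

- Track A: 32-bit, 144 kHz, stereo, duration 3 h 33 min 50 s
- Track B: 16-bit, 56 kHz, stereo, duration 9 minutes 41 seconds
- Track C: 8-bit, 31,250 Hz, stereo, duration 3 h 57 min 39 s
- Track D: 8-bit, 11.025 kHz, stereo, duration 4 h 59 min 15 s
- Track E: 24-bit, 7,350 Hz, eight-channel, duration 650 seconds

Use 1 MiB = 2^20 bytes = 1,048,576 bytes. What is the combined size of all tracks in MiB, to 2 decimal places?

Track A: 3 h 33 min 50 s = 12,830 s; 144,000 × 12,830 × 4 × 2 = 14,780,160,000 bytes.
Track B: 9 minutes 41 seconds = 581 s; 56,000 × 581 × 2 × 2 = 130,144,000 bytes.
Track C: 3 h 57 min 39 s = 14,259 s; 31,250 × 14,259 × 1 × 2 = 891,187,500 bytes.
Track D: 4 h 59 min 15 s = 17,955 s; 11,025 × 17,955 × 1 × 2 = 395,907,750 bytes.
Track E: 7,350 × 650 × 3 × 8 = 114,660,000 bytes.
Total = 16,312,059,250 bytes = 15556.39 MiB.

15556.39 MiB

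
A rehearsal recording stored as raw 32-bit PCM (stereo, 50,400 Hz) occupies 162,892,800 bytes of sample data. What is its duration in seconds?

404 seconds

Byte rate = 50,400 × 4 × 2 = 403,200 bytes/s.
Duration = 162,892,800 / 403,200 = 404 s.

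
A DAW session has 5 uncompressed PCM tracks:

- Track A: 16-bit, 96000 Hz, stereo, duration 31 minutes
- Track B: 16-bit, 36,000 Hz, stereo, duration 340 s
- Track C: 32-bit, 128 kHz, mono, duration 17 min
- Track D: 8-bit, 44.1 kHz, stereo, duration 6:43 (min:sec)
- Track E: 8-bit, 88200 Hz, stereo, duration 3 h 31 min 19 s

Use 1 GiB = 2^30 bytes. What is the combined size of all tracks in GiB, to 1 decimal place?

3.3 GiB

Track A: 31 minutes = 1,860 s; 96,000 × 1,860 × 2 × 2 = 714,240,000 bytes.
Track B: 36,000 × 340 × 2 × 2 = 48,960,000 bytes.
Track C: 17 min = 1,020 s; 128,000 × 1,020 × 4 × 1 = 522,240,000 bytes.
Track D: 6:43 (min:sec) = 403 s; 44,100 × 403 × 1 × 2 = 35,544,600 bytes.
Track E: 3 h 31 min 19 s = 12,679 s; 88,200 × 12,679 × 1 × 2 = 2,236,575,600 bytes.
Total = 3,557,560,200 bytes = 3.3 GiB.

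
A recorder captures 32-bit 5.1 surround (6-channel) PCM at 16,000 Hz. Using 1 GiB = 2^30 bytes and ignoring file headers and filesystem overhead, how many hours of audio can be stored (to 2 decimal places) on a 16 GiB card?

Uncompressed byte rate = 16,000 × 4 × 6 = 384,000 bytes/s.
Capacity = 16 × 1,073,741,824 = 17,179,869,184 bytes.
17,179,869,184 / 384,000 ≈ 44739.24 s → 12.43 hours.

12.43 hours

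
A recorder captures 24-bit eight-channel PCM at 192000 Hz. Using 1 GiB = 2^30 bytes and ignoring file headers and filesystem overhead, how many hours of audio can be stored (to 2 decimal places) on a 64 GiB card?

Uncompressed byte rate = 192,000 × 3 × 8 = 4,608,000 bytes/s.
Capacity = 64 × 1,073,741,824 = 68,719,476,736 bytes.
68,719,476,736 / 4,608,000 ≈ 14913.08 s → 4.14 hours.

4.14 hours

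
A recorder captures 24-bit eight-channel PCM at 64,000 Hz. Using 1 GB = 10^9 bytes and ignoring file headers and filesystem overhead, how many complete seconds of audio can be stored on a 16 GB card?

10,416 seconds

Uncompressed byte rate = 64,000 × 3 × 8 = 1,536,000 bytes/s.
Capacity = 16 × 1,000,000,000 = 16,000,000,000 bytes.
16,000,000,000 / 1,536,000 ≈ 10416.67 s → 10,416 seconds.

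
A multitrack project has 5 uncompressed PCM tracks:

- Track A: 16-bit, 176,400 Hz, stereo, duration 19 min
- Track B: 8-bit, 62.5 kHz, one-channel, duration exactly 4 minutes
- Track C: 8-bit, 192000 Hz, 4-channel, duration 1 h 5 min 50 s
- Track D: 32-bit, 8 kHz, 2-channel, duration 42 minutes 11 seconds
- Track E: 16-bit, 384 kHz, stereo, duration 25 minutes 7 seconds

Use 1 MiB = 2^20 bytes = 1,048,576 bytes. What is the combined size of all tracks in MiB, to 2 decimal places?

6036.49 MiB

Track A: 19 min = 1,140 s; 176,400 × 1,140 × 2 × 2 = 804,384,000 bytes.
Track B: exactly 4 minutes = 240 s; 62,500 × 240 × 1 × 1 = 15,000,000 bytes.
Track C: 1 h 5 min 50 s = 3,950 s; 192,000 × 3,950 × 1 × 4 = 3,033,600,000 bytes.
Track D: 42 minutes 11 seconds = 2,531 s; 8,000 × 2,531 × 4 × 2 = 161,984,000 bytes.
Track E: 25 minutes 7 seconds = 1,507 s; 384,000 × 1,507 × 2 × 2 = 2,314,752,000 bytes.
Total = 6,329,720,000 bytes = 6036.49 MiB.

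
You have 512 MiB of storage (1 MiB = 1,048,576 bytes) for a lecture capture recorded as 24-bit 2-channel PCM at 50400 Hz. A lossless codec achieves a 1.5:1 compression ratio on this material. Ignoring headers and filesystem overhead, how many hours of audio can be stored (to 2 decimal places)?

0.74 hours

Uncompressed byte rate = 50,400 × 3 × 2 = 302,400 bytes/s.
After 1.5:1 compression, effective rate ≈ 201600 bytes/s.
Capacity = 512 × 1,048,576 = 536,870,912 bytes.
536,870,912 / effective rate ≈ 2663.05 s → 0.74 hours.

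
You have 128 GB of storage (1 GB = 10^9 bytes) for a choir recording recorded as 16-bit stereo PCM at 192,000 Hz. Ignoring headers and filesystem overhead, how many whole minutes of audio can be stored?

2,777 minutes

Uncompressed byte rate = 192,000 × 2 × 2 = 768,000 bytes/s.
Capacity = 128 × 1,000,000,000 = 128,000,000,000 bytes.
128,000,000,000 / 768,000 ≈ 166666.67 s → 2,777 minutes.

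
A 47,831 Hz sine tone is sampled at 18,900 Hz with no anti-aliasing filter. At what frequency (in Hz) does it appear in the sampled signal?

8,869 Hz

Nyquist = 18,900/2 = 9,450 Hz; 47,831 Hz exceeds it.
Alias = |47,831 − 3×18,900| = |47,831 − 56,700| = 8,869 Hz.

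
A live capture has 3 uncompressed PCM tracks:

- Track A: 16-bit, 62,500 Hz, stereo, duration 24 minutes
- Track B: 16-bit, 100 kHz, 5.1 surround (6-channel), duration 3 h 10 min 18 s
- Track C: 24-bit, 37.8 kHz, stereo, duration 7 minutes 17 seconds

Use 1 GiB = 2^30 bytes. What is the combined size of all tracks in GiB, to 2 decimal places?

Track A: 24 minutes = 1,440 s; 62,500 × 1,440 × 2 × 2 = 360,000,000 bytes.
Track B: 3 h 10 min 18 s = 11,418 s; 100,000 × 11,418 × 2 × 6 = 13,701,600,000 bytes.
Track C: 7 minutes 17 seconds = 437 s; 37,800 × 437 × 3 × 2 = 99,111,600 bytes.
Total = 14,160,711,600 bytes = 13.19 GiB.

13.19 GiB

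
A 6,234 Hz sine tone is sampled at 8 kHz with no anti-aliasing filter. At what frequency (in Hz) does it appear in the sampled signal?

Nyquist = 8,000/2 = 4,000 Hz; 6,234 Hz exceeds it.
Alias = |6,234 − 1×8,000| = |6,234 − 8,000| = 1,766 Hz.

1,766 Hz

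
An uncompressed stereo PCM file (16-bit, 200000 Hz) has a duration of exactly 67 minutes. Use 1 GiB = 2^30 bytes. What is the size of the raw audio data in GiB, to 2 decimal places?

3.00 GiB

Duration = exactly 67 minutes = 4,020 s.
Bytes = 200,000 samples/s × 4,020 s × 2 bytes/sample × 2 ch = 3,216,000,000 bytes.
3,216,000,000 / 1,073,741,824 = 3.00 GiB.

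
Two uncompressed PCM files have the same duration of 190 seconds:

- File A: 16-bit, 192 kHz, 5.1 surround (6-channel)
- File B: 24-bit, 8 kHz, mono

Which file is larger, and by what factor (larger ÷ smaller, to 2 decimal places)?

File A, by a factor of 96.00

File A: 192,000 × 2 × 6 = 2,304,000 bytes/s.
File B: 8,000 × 3 × 1 = 24,000 bytes/s.
File A is larger; ratio = 437,760,000 / 4,560,000 = 96.00.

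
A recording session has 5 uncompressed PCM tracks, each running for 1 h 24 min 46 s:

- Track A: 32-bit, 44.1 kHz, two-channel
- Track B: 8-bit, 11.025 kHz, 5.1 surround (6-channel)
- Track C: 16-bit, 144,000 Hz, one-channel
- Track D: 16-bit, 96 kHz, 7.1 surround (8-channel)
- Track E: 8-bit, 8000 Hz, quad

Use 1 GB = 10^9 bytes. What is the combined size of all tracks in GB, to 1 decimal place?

1 h 24 min 46 s = 5,086 s.
Track A: 44,100 × 5,086 × 4 × 2 = 1,794,340,800 bytes.
Track B: 11,025 × 5,086 × 1 × 6 = 336,438,900 bytes.
Track C: 144,000 × 5,086 × 2 × 1 = 1,464,768,000 bytes.
Track D: 96,000 × 5,086 × 2 × 8 = 7,812,096,000 bytes.
Track E: 8,000 × 5,086 × 1 × 4 = 162,752,000 bytes.
Total = 11,570,395,700 bytes = 11.6 GB.

11.6 GB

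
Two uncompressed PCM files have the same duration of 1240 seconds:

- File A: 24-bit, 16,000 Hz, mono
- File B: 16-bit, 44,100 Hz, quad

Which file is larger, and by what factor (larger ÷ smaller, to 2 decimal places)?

File B, by a factor of 7.35

File A: 16,000 × 3 × 1 = 48,000 bytes/s.
File B: 44,100 × 2 × 4 = 352,800 bytes/s.
File B is larger; ratio = 437,472,000 / 59,520,000 = 7.35.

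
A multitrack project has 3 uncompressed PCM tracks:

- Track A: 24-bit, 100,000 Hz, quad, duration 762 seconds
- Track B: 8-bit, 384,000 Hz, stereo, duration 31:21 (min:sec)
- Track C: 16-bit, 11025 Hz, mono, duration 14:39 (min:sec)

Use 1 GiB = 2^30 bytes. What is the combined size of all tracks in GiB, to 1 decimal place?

Track A: 100,000 × 762 × 3 × 4 = 914,400,000 bytes.
Track B: 31:21 (min:sec) = 1,881 s; 384,000 × 1,881 × 1 × 2 = 1,444,608,000 bytes.
Track C: 14:39 (min:sec) = 879 s; 11,025 × 879 × 2 × 1 = 19,381,950 bytes.
Total = 2,378,389,950 bytes = 2.2 GiB.

2.2 GiB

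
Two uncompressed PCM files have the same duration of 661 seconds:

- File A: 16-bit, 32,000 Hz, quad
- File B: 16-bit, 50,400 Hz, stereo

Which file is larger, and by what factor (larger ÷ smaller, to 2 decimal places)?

File A: 32,000 × 2 × 4 = 256,000 bytes/s.
File B: 50,400 × 2 × 2 = 201,600 bytes/s.
File A is larger; ratio = 169,216,000 / 133,257,600 = 1.27.

File A, by a factor of 1.27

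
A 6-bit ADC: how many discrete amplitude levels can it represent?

64 levels

2^6 = 64.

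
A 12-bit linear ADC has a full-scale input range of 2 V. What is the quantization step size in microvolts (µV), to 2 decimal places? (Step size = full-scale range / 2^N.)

2 V / 2^12 = 2 / 4,096 V = 488.28 µV.

488.28 µV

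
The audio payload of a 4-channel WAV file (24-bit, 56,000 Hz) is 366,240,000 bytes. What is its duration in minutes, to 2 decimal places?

Byte rate = 56,000 × 3 × 4 = 672,000 bytes/s.
Duration = 366,240,000 / 672,000 = 545 s.
545 s / 60 = 9.08 minutes.

9.08 minutes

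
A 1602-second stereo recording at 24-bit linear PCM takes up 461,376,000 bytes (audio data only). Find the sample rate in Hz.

Bytes = sample_rate × seconds × bytes_per_sample × channels.
sample_rate = 461,376,000 / (1,602 × 3 × 2) = 461,376,000 / 9,612 = 48,000 Hz.

48,000 Hz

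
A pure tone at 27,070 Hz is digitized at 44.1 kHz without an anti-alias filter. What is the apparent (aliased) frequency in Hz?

17,030 Hz

Nyquist = 44,100/2 = 22,050 Hz; 27,070 Hz exceeds it.
Alias = |27,070 − 1×44,100| = |27,070 − 44,100| = 17,030 Hz.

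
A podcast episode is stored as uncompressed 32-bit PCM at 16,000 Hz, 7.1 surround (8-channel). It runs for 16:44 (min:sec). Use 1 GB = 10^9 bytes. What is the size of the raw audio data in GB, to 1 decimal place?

Duration = 16:44 (min:sec) = 1,004 s.
Bytes = 16,000 samples/s × 1,004 s × 4 bytes/sample × 8 ch = 514,048,000 bytes.
514,048,000 / 1,000,000,000 = 0.5 GB.

0.5 GB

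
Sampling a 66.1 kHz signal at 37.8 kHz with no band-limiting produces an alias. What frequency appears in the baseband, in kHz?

9.5 kHz

Nyquist = 37,800/2 = 18,900 Hz; 66,100 Hz exceeds it.
Alias = |66,100 − 2×37,800| = |66,100 − 75,600| = 9,500 Hz = 9.5 kHz.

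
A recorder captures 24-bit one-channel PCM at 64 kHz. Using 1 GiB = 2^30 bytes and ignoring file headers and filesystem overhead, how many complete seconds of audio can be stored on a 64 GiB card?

Uncompressed byte rate = 64,000 × 3 × 1 = 192,000 bytes/s.
Capacity = 64 × 1,073,741,824 = 68,719,476,736 bytes.
68,719,476,736 / 192,000 ≈ 357913.94 s → 357,913 seconds.

357,913 seconds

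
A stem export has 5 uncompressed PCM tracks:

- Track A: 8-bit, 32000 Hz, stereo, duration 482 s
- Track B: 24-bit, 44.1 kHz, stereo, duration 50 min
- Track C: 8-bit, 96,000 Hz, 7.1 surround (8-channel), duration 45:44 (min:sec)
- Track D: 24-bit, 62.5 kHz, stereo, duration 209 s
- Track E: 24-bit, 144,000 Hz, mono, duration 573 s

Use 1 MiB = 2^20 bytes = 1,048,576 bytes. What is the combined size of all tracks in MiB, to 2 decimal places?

3107.02 MiB

Track A: 32,000 × 482 × 1 × 2 = 30,848,000 bytes.
Track B: 50 min = 3,000 s; 44,100 × 3,000 × 3 × 2 = 793,800,000 bytes.
Track C: 45:44 (min:sec) = 2,744 s; 96,000 × 2,744 × 1 × 8 = 2,107,392,000 bytes.
Track D: 62,500 × 209 × 3 × 2 = 78,375,000 bytes.
Track E: 144,000 × 573 × 3 × 1 = 247,536,000 bytes.
Total = 3,257,951,000 bytes = 3107.02 MiB.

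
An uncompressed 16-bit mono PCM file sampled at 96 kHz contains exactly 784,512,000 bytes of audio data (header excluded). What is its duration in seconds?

Byte rate = 96,000 × 2 × 1 = 192,000 bytes/s.
Duration = 784,512,000 / 192,000 = 4,086 s.

4,086 seconds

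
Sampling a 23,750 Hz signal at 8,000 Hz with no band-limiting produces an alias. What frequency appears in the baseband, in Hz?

Nyquist = 8,000/2 = 4,000 Hz; 23,750 Hz exceeds it.
Alias = |23,750 − 3×8,000| = |23,750 − 24,000| = 250 Hz.

250 Hz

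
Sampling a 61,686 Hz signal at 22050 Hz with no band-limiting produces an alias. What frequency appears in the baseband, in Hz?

Nyquist = 22,050/2 = 11,025 Hz; 61,686 Hz exceeds it.
Alias = |61,686 − 3×22,050| = |61,686 − 66,150| = 4,464 Hz.

4,464 Hz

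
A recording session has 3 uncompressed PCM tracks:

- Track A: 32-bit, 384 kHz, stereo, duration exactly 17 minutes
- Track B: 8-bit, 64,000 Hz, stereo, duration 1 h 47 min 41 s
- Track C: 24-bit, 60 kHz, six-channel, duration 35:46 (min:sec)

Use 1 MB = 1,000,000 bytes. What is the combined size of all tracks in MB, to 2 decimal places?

6278.13 MB

Track A: exactly 17 minutes = 1,020 s; 384,000 × 1,020 × 4 × 2 = 3,133,440,000 bytes.
Track B: 1 h 47 min 41 s = 6,461 s; 64,000 × 6,461 × 1 × 2 = 827,008,000 bytes.
Track C: 35:46 (min:sec) = 2,146 s; 60,000 × 2,146 × 3 × 6 = 2,317,680,000 bytes.
Total = 6,278,128,000 bytes = 6278.13 MB.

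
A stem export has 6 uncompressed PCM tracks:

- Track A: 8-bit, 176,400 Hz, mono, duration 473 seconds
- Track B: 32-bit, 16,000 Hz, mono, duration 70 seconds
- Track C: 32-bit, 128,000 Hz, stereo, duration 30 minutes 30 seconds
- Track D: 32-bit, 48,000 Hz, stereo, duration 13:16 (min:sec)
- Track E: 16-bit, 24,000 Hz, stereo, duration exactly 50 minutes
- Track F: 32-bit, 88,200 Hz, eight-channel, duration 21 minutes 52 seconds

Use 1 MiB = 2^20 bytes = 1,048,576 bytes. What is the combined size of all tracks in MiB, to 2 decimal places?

Track A: 176,400 × 473 × 1 × 1 = 83,437,200 bytes.
Track B: 16,000 × 70 × 4 × 1 = 4,480,000 bytes.
Track C: 30 minutes 30 seconds = 1,830 s; 128,000 × 1,830 × 4 × 2 = 1,873,920,000 bytes.
Track D: 13:16 (min:sec) = 796 s; 48,000 × 796 × 4 × 2 = 305,664,000 bytes.
Track E: exactly 50 minutes = 3,000 s; 24,000 × 3,000 × 2 × 2 = 288,000,000 bytes.
Track F: 21 minutes 52 seconds = 1,312 s; 88,200 × 1,312 × 4 × 8 = 3,702,988,800 bytes.
Total = 6,258,490,000 bytes = 5968.56 MiB.

5968.56 MiB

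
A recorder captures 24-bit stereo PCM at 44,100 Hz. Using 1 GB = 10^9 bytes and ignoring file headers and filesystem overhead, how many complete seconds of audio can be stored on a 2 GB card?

7,558 seconds

Uncompressed byte rate = 44,100 × 3 × 2 = 264,600 bytes/s.
Capacity = 2 × 1,000,000,000 = 2,000,000,000 bytes.
2,000,000,000 / 264,600 ≈ 7558.58 s → 7,558 seconds.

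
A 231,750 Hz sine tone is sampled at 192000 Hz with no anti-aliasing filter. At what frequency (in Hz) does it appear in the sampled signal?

Nyquist = 192,000/2 = 96,000 Hz; 231,750 Hz exceeds it.
Alias = |231,750 − 1×192,000| = |231,750 − 192,000| = 39,750 Hz.

39,750 Hz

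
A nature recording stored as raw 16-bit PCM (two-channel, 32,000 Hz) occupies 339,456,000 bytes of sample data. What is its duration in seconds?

Byte rate = 32,000 × 2 × 2 = 128,000 bytes/s.
Duration = 339,456,000 / 128,000 = 2,652 s.

2,652 seconds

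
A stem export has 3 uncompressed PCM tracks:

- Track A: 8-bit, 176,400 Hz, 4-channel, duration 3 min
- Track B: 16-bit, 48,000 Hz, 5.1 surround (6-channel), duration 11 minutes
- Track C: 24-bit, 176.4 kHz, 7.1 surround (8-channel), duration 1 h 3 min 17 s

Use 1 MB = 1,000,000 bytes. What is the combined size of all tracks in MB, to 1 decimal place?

16582.1 MB

Track A: 3 min = 180 s; 176,400 × 180 × 1 × 4 = 127,008,000 bytes.
Track B: 11 minutes = 660 s; 48,000 × 660 × 2 × 6 = 380,160,000 bytes.
Track C: 1 h 3 min 17 s = 3,797 s; 176,400 × 3,797 × 3 × 8 = 16,074,979,200 bytes.
Total = 16,582,147,200 bytes = 16582.1 MB.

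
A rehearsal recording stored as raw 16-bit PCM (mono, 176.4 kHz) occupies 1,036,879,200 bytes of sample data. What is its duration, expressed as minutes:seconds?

48:59

Byte rate = 176,400 × 2 × 1 = 352,800 bytes/s.
Duration = 1,036,879,200 / 352,800 = 2,939 s.
2,939 s = 48:59.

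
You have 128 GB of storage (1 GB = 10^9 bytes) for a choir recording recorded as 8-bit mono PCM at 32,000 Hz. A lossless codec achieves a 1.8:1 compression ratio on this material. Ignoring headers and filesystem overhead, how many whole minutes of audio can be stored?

Uncompressed byte rate = 32,000 × 1 × 1 = 32,000 bytes/s.
After 1.8:1 compression, effective rate ≈ 17777.78 bytes/s.
Capacity = 128 × 1,000,000,000 = 128,000,000,000 bytes.
128,000,000,000 / effective rate ≈ 7200000 s → 120,000 minutes.

120,000 minutes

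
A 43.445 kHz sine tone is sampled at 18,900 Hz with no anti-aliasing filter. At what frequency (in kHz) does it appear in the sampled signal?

5.645 kHz

Nyquist = 18,900/2 = 9,450 Hz; 43,445 Hz exceeds it.
Alias = |43,445 − 2×18,900| = |43,445 − 37,800| = 5,645 Hz = 5.645 kHz.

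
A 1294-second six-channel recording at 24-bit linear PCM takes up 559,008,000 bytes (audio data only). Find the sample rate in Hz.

Bytes = sample_rate × seconds × bytes_per_sample × channels.
sample_rate = 559,008,000 / (1,294 × 3 × 6) = 559,008,000 / 23,292 = 24,000 Hz.

24,000 Hz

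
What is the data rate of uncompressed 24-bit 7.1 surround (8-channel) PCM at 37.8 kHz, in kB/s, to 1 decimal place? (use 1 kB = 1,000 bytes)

Bit rate = 37,800 × 24 × 8 = 7,257,600 bits/s.
7,257,600 / 8 = 907,200 B/s = 907.2 kB/s.

907.2 kB/s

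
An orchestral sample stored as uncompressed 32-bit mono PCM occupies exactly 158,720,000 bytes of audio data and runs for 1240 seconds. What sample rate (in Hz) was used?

32,000 Hz

Bytes = sample_rate × seconds × bytes_per_sample × channels.
sample_rate = 158,720,000 / (1,240 × 4 × 1) = 158,720,000 / 4,960 = 32,000 Hz.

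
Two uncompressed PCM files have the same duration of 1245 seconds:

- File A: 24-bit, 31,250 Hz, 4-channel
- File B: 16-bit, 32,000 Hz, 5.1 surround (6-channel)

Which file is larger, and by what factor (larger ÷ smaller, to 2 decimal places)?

File B, by a factor of 1.02

File A: 31,250 × 3 × 4 = 375,000 bytes/s.
File B: 32,000 × 2 × 6 = 384,000 bytes/s.
File B is larger; ratio = 478,080,000 / 466,875,000 = 1.02.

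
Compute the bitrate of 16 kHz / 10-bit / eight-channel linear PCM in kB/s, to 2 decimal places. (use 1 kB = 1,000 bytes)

160.00 kB/s

Bit rate = 16,000 × 10 × 8 = 1,280,000 bits/s.
1,280,000 / 8 = 160,000 B/s = 160.00 kB/s.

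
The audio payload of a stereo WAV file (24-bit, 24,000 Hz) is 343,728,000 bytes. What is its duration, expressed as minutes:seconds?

Byte rate = 24,000 × 3 × 2 = 144,000 bytes/s.
Duration = 343,728,000 / 144,000 = 2,387 s.
2,387 s = 39:47.

39:47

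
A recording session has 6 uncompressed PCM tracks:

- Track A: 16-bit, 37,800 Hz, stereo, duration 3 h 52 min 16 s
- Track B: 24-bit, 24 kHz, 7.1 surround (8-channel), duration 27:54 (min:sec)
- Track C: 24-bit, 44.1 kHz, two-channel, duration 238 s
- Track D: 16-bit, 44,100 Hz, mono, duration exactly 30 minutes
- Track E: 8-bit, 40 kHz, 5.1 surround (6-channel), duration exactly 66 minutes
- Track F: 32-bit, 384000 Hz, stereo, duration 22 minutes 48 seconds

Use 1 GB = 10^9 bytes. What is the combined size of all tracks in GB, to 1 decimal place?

Track A: 3 h 52 min 16 s = 13,936 s; 37,800 × 13,936 × 2 × 2 = 2,107,123,200 bytes.
Track B: 27:54 (min:sec) = 1,674 s; 24,000 × 1,674 × 3 × 8 = 964,224,000 bytes.
Track C: 44,100 × 238 × 3 × 2 = 62,974,800 bytes.
Track D: exactly 30 minutes = 1,800 s; 44,100 × 1,800 × 2 × 1 = 158,760,000 bytes.
Track E: exactly 66 minutes = 3,960 s; 40,000 × 3,960 × 1 × 6 = 950,400,000 bytes.
Track F: 22 minutes 48 seconds = 1,368 s; 384,000 × 1,368 × 4 × 2 = 4,202,496,000 bytes.
Total = 8,445,978,000 bytes = 8.4 GB.

8.4 GB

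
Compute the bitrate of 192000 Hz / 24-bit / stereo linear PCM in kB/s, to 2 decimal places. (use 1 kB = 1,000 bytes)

1152.00 kB/s

Bit rate = 192,000 × 24 × 2 = 9,216,000 bits/s.
9,216,000 / 8 = 1,152,000 B/s = 1152.00 kB/s.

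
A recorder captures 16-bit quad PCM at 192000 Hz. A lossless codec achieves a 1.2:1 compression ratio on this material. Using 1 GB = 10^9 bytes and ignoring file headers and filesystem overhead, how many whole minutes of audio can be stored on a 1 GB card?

13 minutes

Uncompressed byte rate = 192,000 × 2 × 4 = 1,536,000 bytes/s.
After 1.2:1 compression, effective rate ≈ 1280000 bytes/s.
Capacity = 1 × 1,000,000,000 = 1,000,000,000 bytes.
1,000,000,000 / effective rate ≈ 781.25 s → 13 minutes.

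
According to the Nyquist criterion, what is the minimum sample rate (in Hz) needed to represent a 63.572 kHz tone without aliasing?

Minimum sample rate = 2 × 63,572 Hz = 127,144 Hz.

127,144 Hz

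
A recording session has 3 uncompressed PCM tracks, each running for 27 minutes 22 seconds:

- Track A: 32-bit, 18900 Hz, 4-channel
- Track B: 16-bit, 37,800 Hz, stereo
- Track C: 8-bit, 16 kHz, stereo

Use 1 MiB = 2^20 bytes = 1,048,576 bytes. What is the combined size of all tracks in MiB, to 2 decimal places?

27 minutes 22 seconds = 1,642 s.
Track A: 18,900 × 1,642 × 4 × 4 = 496,540,800 bytes.
Track B: 37,800 × 1,642 × 2 × 2 = 248,270,400 bytes.
Track C: 16,000 × 1,642 × 1 × 2 = 52,544,000 bytes.
Total = 797,355,200 bytes = 760.42 MiB.

760.42 MiB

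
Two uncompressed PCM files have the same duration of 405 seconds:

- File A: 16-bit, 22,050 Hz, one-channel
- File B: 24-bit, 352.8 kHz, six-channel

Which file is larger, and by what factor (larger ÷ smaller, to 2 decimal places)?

File A: 22,050 × 2 × 1 = 44,100 bytes/s.
File B: 352,800 × 3 × 6 = 6,350,400 bytes/s.
File B is larger; ratio = 2,571,912,000 / 17,860,500 = 144.00.

File B, by a factor of 144.00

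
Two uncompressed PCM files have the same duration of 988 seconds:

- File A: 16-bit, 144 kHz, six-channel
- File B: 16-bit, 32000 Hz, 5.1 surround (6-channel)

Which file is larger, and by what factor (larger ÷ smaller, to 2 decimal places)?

File A, by a factor of 4.50

File A: 144,000 × 2 × 6 = 1,728,000 bytes/s.
File B: 32,000 × 2 × 6 = 384,000 bytes/s.
File A is larger; ratio = 1,707,264,000 / 379,392,000 = 4.50.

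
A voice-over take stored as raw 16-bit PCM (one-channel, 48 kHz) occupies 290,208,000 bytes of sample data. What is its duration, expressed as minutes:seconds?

50:23

Byte rate = 48,000 × 2 × 1 = 96,000 bytes/s.
Duration = 290,208,000 / 96,000 = 3,023 s.
3,023 s = 50:23.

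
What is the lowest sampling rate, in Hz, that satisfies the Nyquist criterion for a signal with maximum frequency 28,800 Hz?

Minimum sample rate = 2 × 28,800 Hz = 57,600 Hz.

57,600 Hz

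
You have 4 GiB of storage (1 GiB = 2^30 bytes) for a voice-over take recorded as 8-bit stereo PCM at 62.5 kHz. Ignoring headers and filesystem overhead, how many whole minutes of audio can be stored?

572 minutes

Uncompressed byte rate = 62,500 × 1 × 2 = 125,000 bytes/s.
Capacity = 4 × 1,073,741,824 = 4,294,967,296 bytes.
4,294,967,296 / 125,000 ≈ 34359.74 s → 572 minutes.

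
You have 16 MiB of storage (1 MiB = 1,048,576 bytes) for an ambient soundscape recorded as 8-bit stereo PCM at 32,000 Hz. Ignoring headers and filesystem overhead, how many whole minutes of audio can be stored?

Uncompressed byte rate = 32,000 × 1 × 2 = 64,000 bytes/s.
Capacity = 16 × 1,048,576 = 16,777,216 bytes.
16,777,216 / 64,000 ≈ 262.14 s → 4 minutes.

4 minutes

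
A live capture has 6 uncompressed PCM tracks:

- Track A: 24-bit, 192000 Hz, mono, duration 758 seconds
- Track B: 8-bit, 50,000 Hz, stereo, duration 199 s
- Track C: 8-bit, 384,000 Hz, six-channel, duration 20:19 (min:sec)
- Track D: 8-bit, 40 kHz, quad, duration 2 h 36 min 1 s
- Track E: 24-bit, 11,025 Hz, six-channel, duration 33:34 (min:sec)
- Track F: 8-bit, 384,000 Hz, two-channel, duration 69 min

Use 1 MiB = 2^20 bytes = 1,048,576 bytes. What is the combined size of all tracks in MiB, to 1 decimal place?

Track A: 192,000 × 758 × 3 × 1 = 436,608,000 bytes.
Track B: 50,000 × 199 × 1 × 2 = 19,900,000 bytes.
Track C: 20:19 (min:sec) = 1,219 s; 384,000 × 1,219 × 1 × 6 = 2,808,576,000 bytes.
Track D: 2 h 36 min 1 s = 9,361 s; 40,000 × 9,361 × 1 × 4 = 1,497,760,000 bytes.
Track E: 33:34 (min:sec) = 2,014 s; 11,025 × 2,014 × 3 × 6 = 399,678,300 bytes.
Track F: 69 min = 4,140 s; 384,000 × 4,140 × 1 × 2 = 3,179,520,000 bytes.
Total = 8,342,042,300 bytes = 7955.6 MiB.

7955.6 MiB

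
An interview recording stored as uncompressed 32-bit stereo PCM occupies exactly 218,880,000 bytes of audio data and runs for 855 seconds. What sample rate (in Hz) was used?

32,000 Hz

Bytes = sample_rate × seconds × bytes_per_sample × channels.
sample_rate = 218,880,000 / (855 × 4 × 2) = 218,880,000 / 6,840 = 32,000 Hz.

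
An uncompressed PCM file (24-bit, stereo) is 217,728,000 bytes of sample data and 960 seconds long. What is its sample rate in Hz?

37,800 Hz

Bytes = sample_rate × seconds × bytes_per_sample × channels.
sample_rate = 217,728,000 / (960 × 3 × 2) = 217,728,000 / 5,760 = 37,800 Hz.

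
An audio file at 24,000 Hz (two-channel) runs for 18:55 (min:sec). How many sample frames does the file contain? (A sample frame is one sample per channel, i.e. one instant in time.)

27,240,000 sample frames

18:55 (min:sec) = 1,135 s.
24,000 samples/s × 1,135 s = 27,240,000 frames.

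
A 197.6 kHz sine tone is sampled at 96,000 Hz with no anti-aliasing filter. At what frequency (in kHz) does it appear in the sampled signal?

5.6 kHz

Nyquist = 96,000/2 = 48,000 Hz; 197,600 Hz exceeds it.
Alias = |197,600 − 2×96,000| = |197,600 − 192,000| = 5,600 Hz = 5.6 kHz.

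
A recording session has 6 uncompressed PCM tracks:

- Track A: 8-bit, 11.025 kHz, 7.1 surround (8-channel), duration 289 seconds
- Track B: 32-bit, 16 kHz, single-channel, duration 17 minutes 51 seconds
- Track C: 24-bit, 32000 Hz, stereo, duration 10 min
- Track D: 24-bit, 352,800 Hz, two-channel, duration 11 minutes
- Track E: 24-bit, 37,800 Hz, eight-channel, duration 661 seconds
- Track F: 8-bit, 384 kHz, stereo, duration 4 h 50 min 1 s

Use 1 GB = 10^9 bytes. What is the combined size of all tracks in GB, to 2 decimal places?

Track A: 11,025 × 289 × 1 × 8 = 25,489,800 bytes.
Track B: 17 minutes 51 seconds = 1,071 s; 16,000 × 1,071 × 4 × 1 = 68,544,000 bytes.
Track C: 10 min = 600 s; 32,000 × 600 × 3 × 2 = 115,200,000 bytes.
Track D: 11 minutes = 660 s; 352,800 × 660 × 3 × 2 = 1,397,088,000 bytes.
Track E: 37,800 × 661 × 3 × 8 = 599,659,200 bytes.
Track F: 4 h 50 min 1 s = 17,401 s; 384,000 × 17,401 × 1 × 2 = 13,363,968,000 bytes.
Total = 15,569,949,000 bytes = 15.57 GB.

15.57 GB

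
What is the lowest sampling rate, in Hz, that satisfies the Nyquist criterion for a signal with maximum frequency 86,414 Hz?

172,828 Hz

Minimum sample rate = 2 × 86,414 Hz = 172,828 Hz.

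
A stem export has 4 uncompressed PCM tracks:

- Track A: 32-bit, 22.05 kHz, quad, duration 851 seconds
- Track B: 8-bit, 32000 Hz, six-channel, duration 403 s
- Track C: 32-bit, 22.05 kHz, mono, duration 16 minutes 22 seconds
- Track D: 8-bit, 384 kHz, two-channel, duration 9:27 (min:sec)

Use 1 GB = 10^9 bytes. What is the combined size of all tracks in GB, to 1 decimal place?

0.9 GB

Track A: 22,050 × 851 × 4 × 4 = 300,232,800 bytes.
Track B: 32,000 × 403 × 1 × 6 = 77,376,000 bytes.
Track C: 16 minutes 22 seconds = 982 s; 22,050 × 982 × 4 × 1 = 86,612,400 bytes.
Track D: 9:27 (min:sec) = 567 s; 384,000 × 567 × 1 × 2 = 435,456,000 bytes.
Total = 899,677,200 bytes = 0.9 GB.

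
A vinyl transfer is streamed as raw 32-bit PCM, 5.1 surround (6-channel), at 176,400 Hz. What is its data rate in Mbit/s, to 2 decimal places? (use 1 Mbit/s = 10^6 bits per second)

33.87 Mbit/s

Bit rate = 176,400 × 32 × 6 = 33,868,800 bits/s.
= 33.87 Mbit/s.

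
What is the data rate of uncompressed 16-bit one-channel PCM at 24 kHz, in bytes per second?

48,000 bytes/s

Bit rate = 24,000 × 16 × 1 = 384,000 bits/s.
384,000 / 8 = 48,000 bytes/s.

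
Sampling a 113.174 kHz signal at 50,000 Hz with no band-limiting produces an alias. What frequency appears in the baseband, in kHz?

13.174 kHz

Nyquist = 50,000/2 = 25,000 Hz; 113,174 Hz exceeds it.
Alias = |113,174 − 2×50,000| = |113,174 − 100,000| = 13,174 Hz = 13.174 kHz.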